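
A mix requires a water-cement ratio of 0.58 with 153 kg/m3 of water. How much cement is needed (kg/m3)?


Cement = water / (w/c)
= 153 / 0.58
= 263.8 kg/m3

263.8


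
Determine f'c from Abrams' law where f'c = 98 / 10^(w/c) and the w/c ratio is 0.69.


f'c = 98 / 10^0.69
= 98 / 4.898
= 20.01 MPa

20.01


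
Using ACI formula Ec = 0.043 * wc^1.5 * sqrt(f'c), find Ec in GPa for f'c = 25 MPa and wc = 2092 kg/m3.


Ec = 0.043 * 2092^1.5 * sqrt(25) / 1000
= 20.57 GPa

20.57


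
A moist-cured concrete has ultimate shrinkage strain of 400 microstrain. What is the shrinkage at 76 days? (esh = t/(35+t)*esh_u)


esh(76) = 76 / (35 + 76) * 400
= 76 / 111 * 400
= 273.9 microstrain

273.9


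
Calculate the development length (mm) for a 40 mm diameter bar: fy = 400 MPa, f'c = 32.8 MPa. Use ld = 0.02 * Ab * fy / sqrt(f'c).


Ab = pi * 40^2 / 4 = 1256.637 mm2
ld = 0.02 * 1256.637 * 400 / sqrt(32.8)
= 1755.3 mm

1755.3


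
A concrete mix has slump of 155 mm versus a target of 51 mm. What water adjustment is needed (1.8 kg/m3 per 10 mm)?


Difference = 51 - 155 = -104 mm
Water adjustment = -104 * 1.8 / 10 = -18.7 kg/m3

-18.7


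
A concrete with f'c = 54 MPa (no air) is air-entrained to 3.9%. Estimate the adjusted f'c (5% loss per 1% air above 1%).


Strength loss = (3.9 - 1) * 5 = 14.5%
f'c = 54 * (1 - 14.5/100)
= 46.17 MPa

46.17


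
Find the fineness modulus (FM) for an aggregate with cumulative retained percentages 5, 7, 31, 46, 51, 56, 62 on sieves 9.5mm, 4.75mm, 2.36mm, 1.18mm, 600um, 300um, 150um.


FM = sum(cumulative % retained) / 100
= 258 / 100
= 2.58

2.58


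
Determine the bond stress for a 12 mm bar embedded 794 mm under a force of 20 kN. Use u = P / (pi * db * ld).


u = P / (pi * db * ld)
= 20 * 1000 / (pi * 12 * 794)
= 0.668 MPa

0.668


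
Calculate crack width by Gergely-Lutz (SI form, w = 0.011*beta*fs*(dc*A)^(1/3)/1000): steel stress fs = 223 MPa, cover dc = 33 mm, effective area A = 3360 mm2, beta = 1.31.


w = 0.011 * beta * fs * (dc * A)^(1/3) / 1000
= 0.011 * 1.31 * 223 * (33 * 3360)^(1/3) / 1000
= 0.154 mm

0.154


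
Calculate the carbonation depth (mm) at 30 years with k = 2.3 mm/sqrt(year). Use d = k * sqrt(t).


depth = k * sqrt(t)
= 2.3 * sqrt(30)
= 12.6 mm

12.6


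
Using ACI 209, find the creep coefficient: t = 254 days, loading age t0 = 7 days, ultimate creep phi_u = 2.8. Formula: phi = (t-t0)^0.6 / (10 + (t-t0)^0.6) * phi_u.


dt = 254 - 7 = 247
phi = 247^0.6 / (10 + 247^0.6) * 2.8
= 2.049

2.049


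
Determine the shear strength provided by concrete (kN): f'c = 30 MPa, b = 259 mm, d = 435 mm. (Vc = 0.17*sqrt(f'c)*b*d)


Vc = 0.17 * sqrt(30) * 259 * 435 / 1000
= 104.91 kN

104.91


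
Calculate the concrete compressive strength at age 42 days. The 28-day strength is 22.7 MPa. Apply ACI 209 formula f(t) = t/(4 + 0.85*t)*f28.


f(42) = 42 / (4 + 0.85 * 42) * 22.7
= 42 / 39.7 * 22.7
= 24.02 MPa

24.02


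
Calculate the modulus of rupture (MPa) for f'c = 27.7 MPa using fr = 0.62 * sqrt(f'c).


fr = 0.62 * sqrt(27.7)
= 3.263 MPa

3.263


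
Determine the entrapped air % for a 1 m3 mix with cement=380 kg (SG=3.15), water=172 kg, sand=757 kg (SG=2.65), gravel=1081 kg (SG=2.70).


Vol cement = 380 / (3.15 * 1000) = 0.120635 m3
Vol water = 172 / 1000 = 0.172 m3
Vol sand = 757 / (2.65 * 1000) = 0.28566 m3
Vol gravel = 1081 / (2.70 * 1000) = 0.40037 m3
Total solid + water volume = 0.978666 m3
Air = (1 - 0.978666) * 100 = 2.13%

2.13


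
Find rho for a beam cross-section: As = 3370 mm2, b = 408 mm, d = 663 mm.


rho = As / (b * d)
= 3370 / (408 * 663)
= 0.0125

0.0125


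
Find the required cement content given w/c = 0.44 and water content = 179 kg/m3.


Cement = water / (w/c)
= 179 / 0.44
= 406.8 kg/m3

406.8


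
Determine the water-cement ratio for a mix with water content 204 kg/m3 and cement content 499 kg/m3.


w/c = water / cement
w/c = 204 / 499 = 0.409

0.409


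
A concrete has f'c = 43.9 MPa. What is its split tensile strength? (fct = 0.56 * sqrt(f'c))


fct = 0.56 * sqrt(43.9)
= 0.56 * 6.626
= 3.71 MPa

3.71


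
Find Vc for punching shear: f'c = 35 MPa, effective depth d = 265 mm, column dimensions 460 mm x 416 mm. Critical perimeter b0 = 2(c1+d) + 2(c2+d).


b0 = 2*(460 + 265) + 2*(416 + 265) = 2812 mm
Vc = 0.33 * sqrt(35) * 2812 * 265 / 1000
= 1454.82 kN

1454.82


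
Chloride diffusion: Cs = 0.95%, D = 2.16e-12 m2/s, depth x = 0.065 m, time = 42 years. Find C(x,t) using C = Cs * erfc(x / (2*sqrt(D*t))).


t_seconds = 42 * 365.25 * 24 * 3600 = 1325419200.0 s
arg = 0.065 / (2 * sqrt(2.16e-12 * 1325419200.0))
= 0.6074
erfc(0.6074) = 0.3903
C = 0.95 * 0.3903 = 0.3708%

0.3708


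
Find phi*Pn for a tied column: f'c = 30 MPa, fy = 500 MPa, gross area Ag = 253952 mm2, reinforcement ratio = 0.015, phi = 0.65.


Ast = rho * Ag = 0.015 * 253952 = 3809.28 mm2
phi*Pn = 0.65 * 0.80 * (0.85 * 30 * (253952 - 3809.28) + 500 * 3809.28) / 1000
= 4307.31 kN

4307.31


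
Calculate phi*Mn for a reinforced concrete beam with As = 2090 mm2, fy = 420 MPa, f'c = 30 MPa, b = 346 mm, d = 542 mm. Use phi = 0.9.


a = As * fy / (0.85 * f'c * b)
= 2090 * 420 / (0.85 * 30 * 346)
= 99.49 mm
Mn = As * fy * (d - a/2) / 10^6
= 432.1015 kN-m
phi*Mn = 0.9 * 432.1015 = 388.89 kN-m

388.89


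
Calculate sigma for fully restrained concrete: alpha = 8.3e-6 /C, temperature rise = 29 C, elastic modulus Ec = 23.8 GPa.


sigma = alpha * dT * Ec
= 8.3e-6 * 29 * 23.8 * 1000
= 5.729 MPa

5.729


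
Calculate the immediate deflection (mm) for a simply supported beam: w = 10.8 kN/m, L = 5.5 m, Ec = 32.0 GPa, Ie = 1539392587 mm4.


Convert: L = 5.5 m = 5500 mm, Ec = 32.0 GPa = 32000 MPa
delta = 5 * 10.8 * 5500^4 / (384 * 32000 * 1539392587)
= 2.61 mm

2.61


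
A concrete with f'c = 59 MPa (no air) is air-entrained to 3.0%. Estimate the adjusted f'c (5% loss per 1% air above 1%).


Strength loss = (3.0 - 1) * 5 = 10.0%
f'c = 59 * (1 - 10.0/100)
= 53.1 MPa

53.1


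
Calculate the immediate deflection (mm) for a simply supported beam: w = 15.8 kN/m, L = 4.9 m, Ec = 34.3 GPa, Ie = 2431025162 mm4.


Convert: L = 4.9 m = 4900 mm, Ec = 34.3 GPa = 34300 MPa
delta = 5 * 15.8 * 4900^4 / (384 * 34300 * 2431025162)
= 1.42 mm

1.42


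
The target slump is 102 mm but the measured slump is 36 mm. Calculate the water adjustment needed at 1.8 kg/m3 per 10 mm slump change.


Difference = 102 - 36 = 66 mm
Water adjustment = 66 * 1.8 / 10 = 11.9 kg/m3

11.9


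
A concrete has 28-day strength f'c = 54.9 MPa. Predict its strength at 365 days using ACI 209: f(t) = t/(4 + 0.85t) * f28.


f(365) = 365 / (4 + 0.85 * 365) * 54.9
= 365 / 314.25 * 54.9
= 63.77 MPa

63.77


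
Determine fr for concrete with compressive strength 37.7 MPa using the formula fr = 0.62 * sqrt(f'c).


fr = 0.62 * sqrt(37.7)
= 3.807 MPa

3.807


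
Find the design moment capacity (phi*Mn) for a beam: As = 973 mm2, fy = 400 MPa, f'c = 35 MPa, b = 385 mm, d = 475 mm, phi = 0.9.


a = As * fy / (0.85 * f'c * b)
= 973 * 400 / (0.85 * 35 * 385)
= 33.9801 mm
Mn = As * fy * (d - a/2) / 10^6
= 178.2575 kN-m
phi*Mn = 0.9 * 178.2575 = 160.43 kN-m

160.43


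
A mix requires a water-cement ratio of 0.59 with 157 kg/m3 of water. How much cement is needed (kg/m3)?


Cement = water / (w/c)
= 157 / 0.59
= 266.1 kg/m3

266.1


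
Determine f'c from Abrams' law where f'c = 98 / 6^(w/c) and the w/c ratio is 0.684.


f'c = 98 / 6^0.684
= 98 / 3.406
= 28.77 MPa

28.77


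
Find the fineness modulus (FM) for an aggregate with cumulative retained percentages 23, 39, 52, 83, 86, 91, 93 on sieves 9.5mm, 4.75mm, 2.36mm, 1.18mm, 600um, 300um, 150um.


FM = sum(cumulative % retained) / 100
= 467 / 100
= 4.67

4.67


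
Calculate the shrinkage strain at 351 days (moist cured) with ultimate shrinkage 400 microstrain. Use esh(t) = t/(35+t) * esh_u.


esh(351) = 351 / (35 + 351) * 400
= 351 / 386 * 400
= 363.7 microstrain

363.7


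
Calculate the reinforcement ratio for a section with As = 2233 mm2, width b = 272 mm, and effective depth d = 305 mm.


rho = As / (b * d)
= 2233 / (272 * 305)
= 0.0269

0.0269


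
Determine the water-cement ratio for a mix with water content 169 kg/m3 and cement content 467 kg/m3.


w/c = water / cement
w/c = 169 / 467 = 0.362

0.362


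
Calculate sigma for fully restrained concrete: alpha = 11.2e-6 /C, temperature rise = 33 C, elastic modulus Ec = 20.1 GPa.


sigma = alpha * dT * Ec
= 11.2e-6 * 33 * 20.1 * 1000
= 7.429 MPa

7.429


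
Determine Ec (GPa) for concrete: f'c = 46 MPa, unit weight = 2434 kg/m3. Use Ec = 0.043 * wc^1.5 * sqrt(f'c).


Ec = 0.043 * 2434^1.5 * sqrt(46) / 1000
= 35.02 GPa

35.02


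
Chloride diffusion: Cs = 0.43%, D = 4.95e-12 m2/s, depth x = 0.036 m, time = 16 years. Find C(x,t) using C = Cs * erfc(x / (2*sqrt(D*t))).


t_seconds = 16 * 365.25 * 24 * 3600 = 504921600.0 s
arg = 0.036 / (2 * sqrt(4.95e-12 * 504921600.0))
= 0.36
erfc(0.36) = 0.6106
C = 0.43 * 0.6106 = 0.2626%

0.2626


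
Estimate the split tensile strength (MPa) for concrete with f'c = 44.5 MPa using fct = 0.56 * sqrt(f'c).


fct = 0.56 * sqrt(44.5)
= 0.56 * 6.671
= 3.736 MPa

3.736


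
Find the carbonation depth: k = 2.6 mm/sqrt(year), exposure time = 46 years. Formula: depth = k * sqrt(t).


depth = k * sqrt(t)
= 2.6 * sqrt(46)
= 17.63 mm

17.63


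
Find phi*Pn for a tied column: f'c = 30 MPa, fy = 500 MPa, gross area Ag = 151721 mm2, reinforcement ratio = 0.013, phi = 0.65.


Ast = rho * Ag = 0.013 * 151721 = 1972.373 mm2
phi*Pn = 0.65 * 0.80 * (0.85 * 30 * (151721 - 1972.373) + 500 * 1972.373) / 1000
= 2498.48 kN

2498.48


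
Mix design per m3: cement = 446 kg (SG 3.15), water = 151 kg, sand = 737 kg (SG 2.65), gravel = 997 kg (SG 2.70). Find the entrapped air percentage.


Vol cement = 446 / (3.15 * 1000) = 0.141587 m3
Vol water = 151 / 1000 = 0.151 m3
Vol sand = 737 / (2.65 * 1000) = 0.278113 m3
Vol gravel = 997 / (2.70 * 1000) = 0.369259 m3
Total solid + water volume = 0.93996 m3
Air = (1 - 0.93996) * 100 = 6.0%

6.0


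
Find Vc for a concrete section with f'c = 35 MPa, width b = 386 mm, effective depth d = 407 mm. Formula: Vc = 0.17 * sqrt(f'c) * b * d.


Vc = 0.17 * sqrt(35) * 386 * 407 / 1000
= 158.0 kN

158.0


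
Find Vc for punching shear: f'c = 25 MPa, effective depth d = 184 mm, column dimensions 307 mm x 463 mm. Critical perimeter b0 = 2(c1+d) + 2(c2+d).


b0 = 2*(307 + 184) + 2*(463 + 184) = 2276 mm
Vc = 0.33 * sqrt(25) * 2276 * 184 / 1000
= 690.99 kN

690.99


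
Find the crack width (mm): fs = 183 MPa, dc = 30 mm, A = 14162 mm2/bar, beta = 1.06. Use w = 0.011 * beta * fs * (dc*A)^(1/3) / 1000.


w = 0.011 * beta * fs * (dc * A)^(1/3) / 1000
= 0.011 * 1.06 * 183 * (30 * 14162)^(1/3) / 1000
= 0.16 mm

0.16


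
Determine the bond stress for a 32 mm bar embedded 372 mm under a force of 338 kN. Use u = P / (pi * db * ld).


u = P / (pi * db * ld)
= 338 * 1000 / (pi * 32 * 372)
= 9.038 MPa

9.038


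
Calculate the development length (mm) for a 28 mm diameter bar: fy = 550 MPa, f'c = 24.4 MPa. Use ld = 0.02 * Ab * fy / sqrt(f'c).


Ab = pi * 28^2 / 4 = 615.752 mm2
ld = 0.02 * 615.752 * 550 / sqrt(24.4)
= 1371.2 mm

1371.2


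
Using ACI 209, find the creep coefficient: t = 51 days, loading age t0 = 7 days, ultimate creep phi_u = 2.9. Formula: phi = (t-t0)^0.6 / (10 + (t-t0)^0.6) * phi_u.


dt = 51 - 7 = 44
phi = 44^0.6 / (10 + 44^0.6) * 2.9
= 1.427

1.427


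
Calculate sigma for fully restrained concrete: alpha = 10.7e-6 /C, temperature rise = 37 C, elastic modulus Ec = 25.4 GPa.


sigma = alpha * dT * Ec
= 10.7e-6 * 37 * 25.4 * 1000
= 10.056 MPa

10.056


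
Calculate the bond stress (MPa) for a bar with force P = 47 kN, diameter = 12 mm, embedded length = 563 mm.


u = P / (pi * db * ld)
= 47 * 1000 / (pi * 12 * 563)
= 2.214 MPa

2.214


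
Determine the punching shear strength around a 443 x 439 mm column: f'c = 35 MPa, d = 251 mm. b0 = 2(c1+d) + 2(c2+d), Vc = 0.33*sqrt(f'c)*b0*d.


b0 = 2*(443 + 251) + 2*(439 + 251) = 2768 mm
Vc = 0.33 * sqrt(35) * 2768 * 251 / 1000
= 1356.4 kN

1356.4


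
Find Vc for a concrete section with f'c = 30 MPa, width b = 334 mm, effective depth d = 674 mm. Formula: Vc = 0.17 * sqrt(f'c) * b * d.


Vc = 0.17 * sqrt(30) * 334 * 674 / 1000
= 209.61 kN

209.61


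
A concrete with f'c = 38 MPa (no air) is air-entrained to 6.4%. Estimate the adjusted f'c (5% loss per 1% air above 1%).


Strength loss = (6.4 - 1) * 5 = 27.0%
f'c = 38 * (1 - 27.0/100)
= 27.74 MPa

27.74


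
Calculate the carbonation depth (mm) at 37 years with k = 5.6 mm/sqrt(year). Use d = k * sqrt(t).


depth = k * sqrt(t)
= 5.6 * sqrt(37)
= 34.06 mm

34.06


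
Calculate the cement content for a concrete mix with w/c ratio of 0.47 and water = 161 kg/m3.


Cement = water / (w/c)
= 161 / 0.47
= 342.6 kg/m3

342.6


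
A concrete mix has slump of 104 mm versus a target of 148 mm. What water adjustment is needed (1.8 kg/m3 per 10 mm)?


Difference = 148 - 104 = 44 mm
Water adjustment = 44 * 1.8 / 10 = 7.9 kg/m3

7.9


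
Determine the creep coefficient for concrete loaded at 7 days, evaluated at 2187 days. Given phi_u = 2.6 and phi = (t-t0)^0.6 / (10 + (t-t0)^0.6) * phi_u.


dt = 2187 - 7 = 2180
phi = 2180^0.6 / (10 + 2180^0.6) * 2.6
= 2.365

2.365


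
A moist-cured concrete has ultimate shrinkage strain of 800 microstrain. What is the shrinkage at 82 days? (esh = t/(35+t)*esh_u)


esh(82) = 82 / (35 + 82) * 800
= 82 / 117 * 800
= 560.7 microstrain

560.7


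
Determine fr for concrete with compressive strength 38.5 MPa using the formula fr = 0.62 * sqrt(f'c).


fr = 0.62 * sqrt(38.5)
= 3.847 MPa

3.847


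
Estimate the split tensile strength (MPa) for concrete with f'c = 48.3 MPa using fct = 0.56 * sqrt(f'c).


fct = 0.56 * sqrt(48.3)
= 0.56 * 6.95
= 3.892 MPa

3.892


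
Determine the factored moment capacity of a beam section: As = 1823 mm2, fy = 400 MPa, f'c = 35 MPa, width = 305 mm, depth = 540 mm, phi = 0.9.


a = As * fy / (0.85 * f'c * b)
= 1823 * 400 / (0.85 * 35 * 305)
= 80.3637 mm
Mn = As * fy * (d - a/2) / 10^6
= 364.4674 kN-m
phi*Mn = 0.9 * 364.4674 = 328.02 kN-m

328.02


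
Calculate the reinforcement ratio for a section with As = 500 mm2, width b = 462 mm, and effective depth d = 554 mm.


rho = As / (b * d)
= 500 / (462 * 554)
= 0.002

0.002


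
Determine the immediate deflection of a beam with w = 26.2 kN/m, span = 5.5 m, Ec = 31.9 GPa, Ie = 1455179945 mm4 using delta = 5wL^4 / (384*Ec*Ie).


Convert: L = 5.5 m = 5500 mm, Ec = 31.9 GPa = 31900 MPa
delta = 5 * 26.2 * 5500^4 / (384 * 31900 * 1455179945)
= 6.72 mm

6.72


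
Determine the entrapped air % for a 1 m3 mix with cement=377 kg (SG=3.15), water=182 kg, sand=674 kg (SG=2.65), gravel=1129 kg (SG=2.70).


Vol cement = 377 / (3.15 * 1000) = 0.119683 m3
Vol water = 182 / 1000 = 0.182 m3
Vol sand = 674 / (2.65 * 1000) = 0.25434 m3
Vol gravel = 1129 / (2.70 * 1000) = 0.418148 m3
Total solid + water volume = 0.97417 m3
Air = (1 - 0.97417) * 100 = 2.58%

2.58


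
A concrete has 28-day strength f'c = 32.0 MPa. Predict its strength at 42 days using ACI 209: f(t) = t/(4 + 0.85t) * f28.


f(42) = 42 / (4 + 0.85 * 42) * 32.0
= 42 / 39.7 * 32.0
= 33.85 MPa

33.85


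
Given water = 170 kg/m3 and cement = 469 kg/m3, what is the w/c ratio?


w/c = water / cement
w/c = 170 / 469 = 0.362

0.362


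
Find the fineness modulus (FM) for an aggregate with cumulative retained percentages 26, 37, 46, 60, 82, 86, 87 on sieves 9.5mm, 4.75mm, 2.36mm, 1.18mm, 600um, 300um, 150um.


FM = sum(cumulative % retained) / 100
= 424 / 100
= 4.24

4.24


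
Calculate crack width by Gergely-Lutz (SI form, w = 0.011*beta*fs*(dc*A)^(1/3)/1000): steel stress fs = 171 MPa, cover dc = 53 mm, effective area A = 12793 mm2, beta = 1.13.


w = 0.011 * beta * fs * (dc * A)^(1/3) / 1000
= 0.011 * 1.13 * 171 * (53 * 12793)^(1/3) / 1000
= 0.187 mm

0.187


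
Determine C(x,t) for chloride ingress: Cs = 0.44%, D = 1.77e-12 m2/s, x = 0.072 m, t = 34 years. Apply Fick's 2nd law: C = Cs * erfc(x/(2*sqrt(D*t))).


t_seconds = 34 * 365.25 * 24 * 3600 = 1072958400.0 s
arg = 0.072 / (2 * sqrt(1.77e-12 * 1072958400.0))
= 0.8261
erfc(0.8261) = 0.2427
C = 0.44 * 0.2427 = 0.1068%

0.1068


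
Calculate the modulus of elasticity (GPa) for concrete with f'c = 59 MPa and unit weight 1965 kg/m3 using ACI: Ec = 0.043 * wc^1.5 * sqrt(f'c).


Ec = 0.043 * 1965^1.5 * sqrt(59) / 1000
= 28.77 GPa

28.77


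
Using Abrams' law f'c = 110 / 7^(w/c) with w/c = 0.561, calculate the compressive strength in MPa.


f'c = 110 / 7^0.561
= 110 / 2.979
= 36.92 MPa

36.92


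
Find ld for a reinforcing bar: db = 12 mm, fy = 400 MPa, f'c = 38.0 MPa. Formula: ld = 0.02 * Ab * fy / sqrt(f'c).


Ab = pi * 12^2 / 4 = 113.097 mm2
ld = 0.02 * 113.097 * 400 / sqrt(38.0)
= 146.8 mm

146.8


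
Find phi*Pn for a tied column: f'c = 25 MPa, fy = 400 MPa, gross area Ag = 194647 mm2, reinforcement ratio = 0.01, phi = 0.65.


Ast = rho * Ag = 0.01 * 194647 = 1946.47 mm2
phi*Pn = 0.65 * 0.80 * (0.85 * 25 * (194647 - 1946.47) + 400 * 1946.47) / 1000
= 2534.21 kN

2534.21


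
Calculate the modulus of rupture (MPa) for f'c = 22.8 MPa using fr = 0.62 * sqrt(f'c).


fr = 0.62 * sqrt(22.8)
= 2.96 MPa

2.96


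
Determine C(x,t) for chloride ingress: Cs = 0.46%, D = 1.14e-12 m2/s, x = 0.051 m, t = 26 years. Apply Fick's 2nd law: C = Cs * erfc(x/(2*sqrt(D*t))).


t_seconds = 26 * 365.25 * 24 * 3600 = 820497600.0 s
arg = 0.051 / (2 * sqrt(1.14e-12 * 820497600.0))
= 0.8338
erfc(0.8338) = 0.2383
C = 0.46 * 0.2383 = 0.1096%

0.1096


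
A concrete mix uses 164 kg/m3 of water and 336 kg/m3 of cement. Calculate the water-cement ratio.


w/c = water / cement
w/c = 164 / 336 = 0.488

0.488


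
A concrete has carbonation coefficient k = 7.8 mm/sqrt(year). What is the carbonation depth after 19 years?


depth = k * sqrt(t)
= 7.8 * sqrt(19)
= 34.0 mm

34.0


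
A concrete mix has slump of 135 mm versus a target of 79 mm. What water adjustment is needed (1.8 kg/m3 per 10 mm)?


Difference = 79 - 135 = -56 mm
Water adjustment = -56 * 1.8 / 10 = -10.1 kg/m3

-10.1


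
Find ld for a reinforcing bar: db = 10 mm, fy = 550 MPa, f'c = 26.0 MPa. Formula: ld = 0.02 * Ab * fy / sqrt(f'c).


Ab = pi * 10^2 / 4 = 78.54 mm2
ld = 0.02 * 78.54 * 550 / sqrt(26.0)
= 169.4 mm

169.4


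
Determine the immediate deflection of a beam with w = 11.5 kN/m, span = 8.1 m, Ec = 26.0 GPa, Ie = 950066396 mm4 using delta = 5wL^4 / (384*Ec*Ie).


Convert: L = 8.1 m = 8100 mm, Ec = 26.0 GPa = 26000 MPa
delta = 5 * 11.5 * 8100^4 / (384 * 26000 * 950066396)
= 26.09 mm

26.09


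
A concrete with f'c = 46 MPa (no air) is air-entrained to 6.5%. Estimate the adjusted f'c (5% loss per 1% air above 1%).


Strength loss = (6.5 - 1) * 5 = 27.5%
f'c = 46 * (1 - 27.5/100)
= 33.35 MPa

33.35


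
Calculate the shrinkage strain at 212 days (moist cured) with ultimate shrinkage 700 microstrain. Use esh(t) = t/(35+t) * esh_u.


esh(212) = 212 / (35 + 212) * 700
= 212 / 247 * 700
= 600.8 microstrain

600.8


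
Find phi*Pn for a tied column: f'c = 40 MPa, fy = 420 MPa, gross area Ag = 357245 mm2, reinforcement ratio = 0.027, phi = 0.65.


Ast = rho * Ag = 0.027 * 357245 = 9645.615 mm2
phi*Pn = 0.65 * 0.80 * (0.85 * 40 * (357245 - 9645.615) + 420 * 9645.615) / 1000
= 8252.16 kN

8252.16


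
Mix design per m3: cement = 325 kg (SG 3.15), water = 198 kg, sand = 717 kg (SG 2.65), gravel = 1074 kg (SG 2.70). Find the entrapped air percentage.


Vol cement = 325 / (3.15 * 1000) = 0.103175 m3
Vol water = 198 / 1000 = 0.198 m3
Vol sand = 717 / (2.65 * 1000) = 0.270566 m3
Vol gravel = 1074 / (2.70 * 1000) = 0.397778 m3
Total solid + water volume = 0.969518 m3
Air = (1 - 0.969518) * 100 = 3.05%

3.05


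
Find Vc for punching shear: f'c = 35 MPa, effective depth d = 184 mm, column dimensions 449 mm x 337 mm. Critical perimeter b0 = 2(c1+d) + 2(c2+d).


b0 = 2*(449 + 184) + 2*(337 + 184) = 2308 mm
Vc = 0.33 * sqrt(35) * 2308 * 184 / 1000
= 829.09 kN

829.09


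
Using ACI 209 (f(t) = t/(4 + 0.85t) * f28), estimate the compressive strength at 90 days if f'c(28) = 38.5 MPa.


f(90) = 90 / (4 + 0.85 * 90) * 38.5
= 90 / 80.5 * 38.5
= 43.04 MPa

43.04


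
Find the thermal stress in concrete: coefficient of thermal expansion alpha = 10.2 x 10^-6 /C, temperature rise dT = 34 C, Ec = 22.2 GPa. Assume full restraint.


sigma = alpha * dT * Ec
= 10.2e-6 * 34 * 22.2 * 1000
= 7.699 MPa

7.699


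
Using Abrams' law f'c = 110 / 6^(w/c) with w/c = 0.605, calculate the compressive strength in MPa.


f'c = 110 / 6^0.605
= 110 / 2.957
= 37.21 MPa

37.21


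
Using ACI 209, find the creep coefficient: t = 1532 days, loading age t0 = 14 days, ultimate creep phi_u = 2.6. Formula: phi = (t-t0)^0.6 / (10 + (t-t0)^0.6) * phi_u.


dt = 1532 - 14 = 1518
phi = 1518^0.6 / (10 + 1518^0.6) * 2.6
= 2.314

2.314


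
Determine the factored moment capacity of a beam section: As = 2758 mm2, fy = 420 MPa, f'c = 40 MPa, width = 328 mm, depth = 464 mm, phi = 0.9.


a = As * fy / (0.85 * f'c * b)
= 2758 * 420 / (0.85 * 40 * 328)
= 103.8702 mm
Mn = As * fy * (d - a/2) / 10^6
= 477.3195 kN-m
phi*Mn = 0.9 * 477.3195 = 429.59 kN-m

429.59


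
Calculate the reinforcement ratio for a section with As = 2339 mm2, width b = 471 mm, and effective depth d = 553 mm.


rho = As / (b * d)
= 2339 / (471 * 553)
= 0.009

0.009


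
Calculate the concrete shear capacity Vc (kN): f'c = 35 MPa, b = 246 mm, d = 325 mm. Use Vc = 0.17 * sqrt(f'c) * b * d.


Vc = 0.17 * sqrt(35) * 246 * 325 / 1000
= 80.41 kN

80.41


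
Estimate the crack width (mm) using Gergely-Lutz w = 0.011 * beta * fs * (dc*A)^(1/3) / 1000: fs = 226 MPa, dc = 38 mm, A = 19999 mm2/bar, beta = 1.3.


w = 0.011 * beta * fs * (dc * A)^(1/3) / 1000
= 0.011 * 1.3 * 226 * (38 * 19999)^(1/3) / 1000
= 0.295 mm

0.295


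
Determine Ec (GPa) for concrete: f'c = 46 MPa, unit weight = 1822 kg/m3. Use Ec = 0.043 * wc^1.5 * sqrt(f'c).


Ec = 0.043 * 1822^1.5 * sqrt(46) / 1000
= 22.68 GPa

22.68


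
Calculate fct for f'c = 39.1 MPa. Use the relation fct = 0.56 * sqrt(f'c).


fct = 0.56 * sqrt(39.1)
= 0.56 * 6.253
= 3.502 MPa

3.502


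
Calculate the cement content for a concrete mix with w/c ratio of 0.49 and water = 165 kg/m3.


Cement = water / (w/c)
= 165 / 0.49
= 336.7 kg/m3

336.7


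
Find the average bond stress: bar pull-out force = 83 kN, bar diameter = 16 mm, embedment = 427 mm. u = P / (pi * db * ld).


u = P / (pi * db * ld)
= 83 * 1000 / (pi * 16 * 427)
= 3.867 MPa

3.867


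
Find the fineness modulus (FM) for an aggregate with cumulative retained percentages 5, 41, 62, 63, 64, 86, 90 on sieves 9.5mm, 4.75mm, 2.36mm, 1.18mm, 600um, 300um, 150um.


FM = sum(cumulative % retained) / 100
= 411 / 100
= 4.11

4.11


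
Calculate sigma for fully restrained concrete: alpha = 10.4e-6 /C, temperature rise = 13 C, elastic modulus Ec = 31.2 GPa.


sigma = alpha * dT * Ec
= 10.4e-6 * 13 * 31.2 * 1000
= 4.218 MPa

4.218


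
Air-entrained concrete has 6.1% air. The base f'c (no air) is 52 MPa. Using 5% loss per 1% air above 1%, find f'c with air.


Strength loss = (6.1 - 1) * 5 = 25.5%
f'c = 52 * (1 - 25.5/100)
= 38.74 MPa

38.74


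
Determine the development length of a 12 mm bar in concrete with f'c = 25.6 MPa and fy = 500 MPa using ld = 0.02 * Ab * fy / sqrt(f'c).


Ab = pi * 12^2 / 4 = 113.097 mm2
ld = 0.02 * 113.097 * 500 / sqrt(25.6)
= 223.5 mm

223.5


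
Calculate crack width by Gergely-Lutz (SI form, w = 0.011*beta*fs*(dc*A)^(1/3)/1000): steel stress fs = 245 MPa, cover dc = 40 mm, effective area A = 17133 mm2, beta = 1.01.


w = 0.011 * beta * fs * (dc * A)^(1/3) / 1000
= 0.011 * 1.01 * 245 * (40 * 17133)^(1/3) / 1000
= 0.24 mm

0.24


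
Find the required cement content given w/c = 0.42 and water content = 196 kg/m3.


Cement = water / (w/c)
= 196 / 0.42
= 466.7 kg/m3

466.7


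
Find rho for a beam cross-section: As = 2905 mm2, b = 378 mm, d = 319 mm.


rho = As / (b * d)
= 2905 / (378 * 319)
= 0.0241

0.0241


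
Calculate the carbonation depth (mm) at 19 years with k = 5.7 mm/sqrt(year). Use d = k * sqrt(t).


depth = k * sqrt(t)
= 5.7 * sqrt(19)
= 24.85 mm

24.85


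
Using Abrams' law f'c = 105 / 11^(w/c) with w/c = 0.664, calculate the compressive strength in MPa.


f'c = 105 / 11^0.664
= 105 / 4.915
= 21.37 MPa

21.37


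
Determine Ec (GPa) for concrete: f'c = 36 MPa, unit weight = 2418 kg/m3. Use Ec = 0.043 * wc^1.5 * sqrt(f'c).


Ec = 0.043 * 2418^1.5 * sqrt(36) / 1000
= 30.68 GPa

30.68


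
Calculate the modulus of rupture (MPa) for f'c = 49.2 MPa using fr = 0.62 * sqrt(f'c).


fr = 0.62 * sqrt(49.2)
= 4.349 MPa

4.349


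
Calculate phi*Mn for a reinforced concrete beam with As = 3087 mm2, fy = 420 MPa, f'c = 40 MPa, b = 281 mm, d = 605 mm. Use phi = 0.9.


a = As * fy / (0.85 * f'c * b)
= 3087 * 420 / (0.85 * 40 * 281)
= 135.7065 mm
Mn = As * fy * (d - a/2) / 10^6
= 696.4322 kN-m
phi*Mn = 0.9 * 696.4322 = 626.79 kN-m

626.79


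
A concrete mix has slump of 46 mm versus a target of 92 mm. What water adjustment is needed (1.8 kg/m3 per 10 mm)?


Difference = 92 - 46 = 46 mm
Water adjustment = 46 * 1.8 / 10 = 8.3 kg/m3

8.3


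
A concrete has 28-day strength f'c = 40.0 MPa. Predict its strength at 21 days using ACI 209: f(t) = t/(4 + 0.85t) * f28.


f(21) = 21 / (4 + 0.85 * 21) * 40.0
= 21 / 21.85 * 40.0
= 38.44 MPa

38.44


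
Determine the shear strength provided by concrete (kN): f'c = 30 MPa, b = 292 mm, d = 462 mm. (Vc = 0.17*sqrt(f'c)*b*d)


Vc = 0.17 * sqrt(30) * 292 * 462 / 1000
= 125.61 kN

125.61


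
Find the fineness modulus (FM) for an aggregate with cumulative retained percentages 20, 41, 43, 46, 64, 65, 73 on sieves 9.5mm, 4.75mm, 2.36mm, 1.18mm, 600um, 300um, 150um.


FM = sum(cumulative % retained) / 100
= 352 / 100
= 3.52

3.52


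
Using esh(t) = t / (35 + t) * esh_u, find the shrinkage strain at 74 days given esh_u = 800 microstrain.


esh(74) = 74 / (35 + 74) * 800
= 74 / 109 * 800
= 543.1 microstrain

543.1


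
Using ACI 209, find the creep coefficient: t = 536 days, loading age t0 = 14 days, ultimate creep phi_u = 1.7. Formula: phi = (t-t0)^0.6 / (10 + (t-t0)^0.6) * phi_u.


dt = 536 - 14 = 522
phi = 522^0.6 / (10 + 522^0.6) * 1.7
= 1.378

1.378


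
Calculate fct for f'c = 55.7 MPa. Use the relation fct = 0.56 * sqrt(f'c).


fct = 0.56 * sqrt(55.7)
= 0.56 * 7.463
= 4.179 MPa

4.179


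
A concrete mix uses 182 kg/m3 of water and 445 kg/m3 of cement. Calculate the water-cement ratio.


w/c = water / cement
w/c = 182 / 445 = 0.409

0.409


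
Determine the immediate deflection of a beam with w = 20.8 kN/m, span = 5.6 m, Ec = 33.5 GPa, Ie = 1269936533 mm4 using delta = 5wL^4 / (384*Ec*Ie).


Convert: L = 5.6 m = 5600 mm, Ec = 33.5 GPa = 33500 MPa
delta = 5 * 20.8 * 5600^4 / (384 * 33500 * 1269936533)
= 6.26 mm

6.26


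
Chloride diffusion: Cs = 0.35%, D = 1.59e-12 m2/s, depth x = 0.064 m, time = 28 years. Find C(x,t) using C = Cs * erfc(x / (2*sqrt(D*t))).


t_seconds = 28 * 365.25 * 24 * 3600 = 883612800.0 s
arg = 0.064 / (2 * sqrt(1.59e-12 * 883612800.0))
= 0.8537
erfc(0.8537) = 0.2273
C = 0.35 * 0.2273 = 0.0796%

0.0796


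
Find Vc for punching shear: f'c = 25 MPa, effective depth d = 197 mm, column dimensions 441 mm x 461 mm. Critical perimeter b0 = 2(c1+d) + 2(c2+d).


b0 = 2*(441 + 197) + 2*(461 + 197) = 2592 mm
Vc = 0.33 * sqrt(25) * 2592 * 197 / 1000
= 842.53 kN

842.53


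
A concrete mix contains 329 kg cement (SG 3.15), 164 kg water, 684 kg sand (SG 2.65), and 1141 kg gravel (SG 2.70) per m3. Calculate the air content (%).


Vol cement = 329 / (3.15 * 1000) = 0.104444 m3
Vol water = 164 / 1000 = 0.164 m3
Vol sand = 684 / (2.65 * 1000) = 0.258113 m3
Vol gravel = 1141 / (2.70 * 1000) = 0.422593 m3
Total solid + water volume = 0.94915 m3
Air = (1 - 0.94915) * 100 = 5.08%

5.08


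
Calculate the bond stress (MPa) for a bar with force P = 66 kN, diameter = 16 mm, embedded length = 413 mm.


u = P / (pi * db * ld)
= 66 * 1000 / (pi * 16 * 413)
= 3.179 MPa

3.179


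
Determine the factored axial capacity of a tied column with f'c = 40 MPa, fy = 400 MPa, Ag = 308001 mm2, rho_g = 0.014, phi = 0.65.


Ast = rho * Ag = 0.014 * 308001 = 4312.014 mm2
phi*Pn = 0.65 * 0.80 * (0.85 * 40 * (308001 - 4312.014) + 400 * 4312.014) / 1000
= 6266.12 kN

6266.12


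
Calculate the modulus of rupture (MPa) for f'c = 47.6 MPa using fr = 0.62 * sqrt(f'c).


fr = 0.62 * sqrt(47.6)
= 4.278 MPa

4.278


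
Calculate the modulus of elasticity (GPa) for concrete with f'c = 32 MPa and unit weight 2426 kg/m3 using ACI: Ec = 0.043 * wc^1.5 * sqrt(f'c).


Ec = 0.043 * 2426^1.5 * sqrt(32) / 1000
= 29.07 GPa

29.07


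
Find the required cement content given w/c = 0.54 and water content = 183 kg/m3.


Cement = water / (w/c)
= 183 / 0.54
= 338.9 kg/m3

338.9


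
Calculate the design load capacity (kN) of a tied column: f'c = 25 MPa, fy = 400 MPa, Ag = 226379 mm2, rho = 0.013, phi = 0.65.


Ast = rho * Ag = 0.013 * 226379 = 2942.927 mm2
phi*Pn = 0.65 * 0.80 * (0.85 * 25 * (226379 - 2942.927) + 400 * 2942.927) / 1000
= 3081.1 kN

3081.1


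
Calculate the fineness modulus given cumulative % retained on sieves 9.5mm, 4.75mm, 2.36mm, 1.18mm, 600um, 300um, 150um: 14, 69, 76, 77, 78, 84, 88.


FM = sum(cumulative % retained) / 100
= 486 / 100
= 4.86

4.86


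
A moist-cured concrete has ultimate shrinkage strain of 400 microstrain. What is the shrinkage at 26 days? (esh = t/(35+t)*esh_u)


esh(26) = 26 / (35 + 26) * 400
= 26 / 61 * 400
= 170.5 microstrain

170.5


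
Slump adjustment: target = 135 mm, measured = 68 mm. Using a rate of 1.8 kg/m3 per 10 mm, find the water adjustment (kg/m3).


Difference = 135 - 68 = 67 mm
Water adjustment = 67 * 1.8 / 10 = 12.1 kg/m3

12.1


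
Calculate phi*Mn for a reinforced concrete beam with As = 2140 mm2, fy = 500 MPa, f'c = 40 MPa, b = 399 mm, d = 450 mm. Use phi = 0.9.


a = As * fy / (0.85 * f'c * b)
= 2140 * 500 / (0.85 * 40 * 399)
= 78.8737 mm
Mn = As * fy * (d - a/2) / 10^6
= 439.3026 kN-m
phi*Mn = 0.9 * 439.3026 = 395.37 kN-m

395.37


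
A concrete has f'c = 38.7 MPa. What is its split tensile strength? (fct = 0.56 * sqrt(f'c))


fct = 0.56 * sqrt(38.7)
= 0.56 * 6.221
= 3.484 MPa

3.484


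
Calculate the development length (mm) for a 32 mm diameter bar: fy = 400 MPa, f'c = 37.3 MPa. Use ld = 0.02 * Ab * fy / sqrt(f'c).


Ab = pi * 32^2 / 4 = 804.248 mm2
ld = 0.02 * 804.248 * 400 / sqrt(37.3)
= 1053.5 mm

1053.5


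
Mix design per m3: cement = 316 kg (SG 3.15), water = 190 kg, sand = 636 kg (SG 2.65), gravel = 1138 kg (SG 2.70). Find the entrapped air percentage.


Vol cement = 316 / (3.15 * 1000) = 0.100317 m3
Vol water = 190 / 1000 = 0.19 m3
Vol sand = 636 / (2.65 * 1000) = 0.24 m3
Vol gravel = 1138 / (2.70 * 1000) = 0.421481 m3
Total solid + water volume = 0.951799 m3
Air = (1 - 0.951799) * 100 = 4.82%

4.82


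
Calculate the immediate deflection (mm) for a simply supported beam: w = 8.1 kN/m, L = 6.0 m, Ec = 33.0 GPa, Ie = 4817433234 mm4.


Convert: L = 6.0 m = 6000 mm, Ec = 33.0 GPa = 33000 MPa
delta = 5 * 8.1 * 6000^4 / (384 * 33000 * 4817433234)
= 0.86 mm

0.86


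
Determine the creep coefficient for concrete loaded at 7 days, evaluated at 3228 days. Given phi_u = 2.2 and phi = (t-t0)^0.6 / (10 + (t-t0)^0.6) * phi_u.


dt = 3228 - 7 = 3221
phi = 3221^0.6 / (10 + 3221^0.6) * 2.2
= 2.04

2.04


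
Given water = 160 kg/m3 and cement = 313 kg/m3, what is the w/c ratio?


w/c = water / cement
w/c = 160 / 313 = 0.511

0.511


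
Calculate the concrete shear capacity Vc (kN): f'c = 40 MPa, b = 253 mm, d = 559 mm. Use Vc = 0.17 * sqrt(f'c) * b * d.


Vc = 0.17 * sqrt(40) * 253 * 559 / 1000
= 152.06 kN

152.06


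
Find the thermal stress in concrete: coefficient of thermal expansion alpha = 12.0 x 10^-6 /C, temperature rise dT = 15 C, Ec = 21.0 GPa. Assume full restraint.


sigma = alpha * dT * Ec
= 12.0e-6 * 15 * 21.0 * 1000
= 3.78 MPa

3.78


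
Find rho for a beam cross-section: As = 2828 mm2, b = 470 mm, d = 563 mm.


rho = As / (b * d)
= 2828 / (470 * 563)
= 0.0107

0.0107


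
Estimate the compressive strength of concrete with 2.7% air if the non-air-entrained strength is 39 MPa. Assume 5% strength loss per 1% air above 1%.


Strength loss = (2.7 - 1) * 5 = 8.5%
f'c = 39 * (1 - 8.5/100)
= 35.69 MPa

35.69


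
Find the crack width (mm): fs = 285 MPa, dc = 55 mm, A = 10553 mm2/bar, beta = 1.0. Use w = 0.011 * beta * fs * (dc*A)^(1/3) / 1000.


w = 0.011 * beta * fs * (dc * A)^(1/3) / 1000
= 0.011 * 1.0 * 285 * (55 * 10553)^(1/3) / 1000
= 0.262 mm

0.262


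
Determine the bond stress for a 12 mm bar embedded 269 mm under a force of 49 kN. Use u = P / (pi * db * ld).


u = P / (pi * db * ld)
= 49 * 1000 / (pi * 12 * 269)
= 4.832 MPa

4.832


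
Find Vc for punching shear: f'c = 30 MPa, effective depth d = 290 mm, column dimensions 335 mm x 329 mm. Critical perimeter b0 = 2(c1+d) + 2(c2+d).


b0 = 2*(335 + 290) + 2*(329 + 290) = 2488 mm
Vc = 0.33 * sqrt(30) * 2488 * 290 / 1000
= 1304.14 kN

1304.14


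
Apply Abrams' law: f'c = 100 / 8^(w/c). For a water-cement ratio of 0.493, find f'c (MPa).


f'c = 100 / 8^0.493
= 100 / 2.788
= 35.87 MPa

35.87


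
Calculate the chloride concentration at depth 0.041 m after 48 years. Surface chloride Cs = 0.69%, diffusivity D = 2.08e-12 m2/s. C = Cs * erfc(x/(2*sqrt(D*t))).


t_seconds = 48 * 365.25 * 24 * 3600 = 1514764800.0 s
arg = 0.041 / (2 * sqrt(2.08e-12 * 1514764800.0))
= 0.3652
erfc(0.3652) = 0.6055
C = 0.69 * 0.6055 = 0.4178%

0.4178


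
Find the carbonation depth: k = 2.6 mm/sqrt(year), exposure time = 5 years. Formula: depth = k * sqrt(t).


depth = k * sqrt(t)
= 2.6 * sqrt(5)
= 5.81 mm

5.81


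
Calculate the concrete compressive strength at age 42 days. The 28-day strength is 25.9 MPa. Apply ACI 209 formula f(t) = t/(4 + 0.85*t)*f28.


f(42) = 42 / (4 + 0.85 * 42) * 25.9
= 42 / 39.7 * 25.9
= 27.4 MPa

27.4


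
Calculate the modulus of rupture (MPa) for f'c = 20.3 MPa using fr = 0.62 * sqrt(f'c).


fr = 0.62 * sqrt(20.3)
= 2.793 MPa

2.793


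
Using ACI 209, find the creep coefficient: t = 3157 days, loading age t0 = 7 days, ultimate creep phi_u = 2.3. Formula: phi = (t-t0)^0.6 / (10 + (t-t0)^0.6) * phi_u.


dt = 3157 - 7 = 3150
phi = 3150^0.6 / (10 + 3150^0.6) * 2.3
= 2.13

2.13


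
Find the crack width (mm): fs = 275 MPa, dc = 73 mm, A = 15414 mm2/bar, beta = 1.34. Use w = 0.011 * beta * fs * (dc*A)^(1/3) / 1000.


w = 0.011 * beta * fs * (dc * A)^(1/3) / 1000
= 0.011 * 1.34 * 275 * (73 * 15414)^(1/3) / 1000
= 0.422 mm

0.422


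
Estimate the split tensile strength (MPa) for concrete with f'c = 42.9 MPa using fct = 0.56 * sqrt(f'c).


fct = 0.56 * sqrt(42.9)
= 0.56 * 6.55
= 3.668 MPa

3.668


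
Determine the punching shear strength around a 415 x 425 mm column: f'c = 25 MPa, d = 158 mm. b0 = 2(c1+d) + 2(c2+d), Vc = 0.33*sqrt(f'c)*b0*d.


b0 = 2*(415 + 158) + 2*(425 + 158) = 2312 mm
Vc = 0.33 * sqrt(25) * 2312 * 158 / 1000
= 602.74 kN

602.74


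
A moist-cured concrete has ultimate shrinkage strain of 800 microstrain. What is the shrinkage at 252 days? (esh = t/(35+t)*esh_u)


esh(252) = 252 / (35 + 252) * 800
= 252 / 287 * 800
= 702.4 microstrain

702.4


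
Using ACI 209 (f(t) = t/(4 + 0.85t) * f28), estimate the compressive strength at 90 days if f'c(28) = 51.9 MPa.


f(90) = 90 / (4 + 0.85 * 90) * 51.9
= 90 / 80.5 * 51.9
= 58.02 MPa

58.02


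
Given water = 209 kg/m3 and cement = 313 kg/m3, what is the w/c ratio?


w/c = water / cement
w/c = 209 / 313 = 0.668

0.668


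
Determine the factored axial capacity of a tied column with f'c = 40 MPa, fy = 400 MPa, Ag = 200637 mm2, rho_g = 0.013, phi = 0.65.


Ast = rho * Ag = 0.013 * 200637 = 2608.281 mm2
phi*Pn = 0.65 * 0.80 * (0.85 * 40 * (200637 - 2608.281) + 400 * 2608.281) / 1000
= 4043.67 kN

4043.67


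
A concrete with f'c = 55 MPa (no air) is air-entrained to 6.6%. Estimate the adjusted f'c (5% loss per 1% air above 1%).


Strength loss = (6.6 - 1) * 5 = 28.0%
f'c = 55 * (1 - 28.0/100)
= 39.6 MPa

39.6


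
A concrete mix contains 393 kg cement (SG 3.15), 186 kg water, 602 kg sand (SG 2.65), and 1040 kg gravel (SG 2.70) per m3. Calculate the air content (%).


Vol cement = 393 / (3.15 * 1000) = 0.124762 m3
Vol water = 186 / 1000 = 0.186 m3
Vol sand = 602 / (2.65 * 1000) = 0.22717 m3
Vol gravel = 1040 / (2.70 * 1000) = 0.385185 m3
Total solid + water volume = 0.923117 m3
Air = (1 - 0.923117) * 100 = 7.69%

7.69


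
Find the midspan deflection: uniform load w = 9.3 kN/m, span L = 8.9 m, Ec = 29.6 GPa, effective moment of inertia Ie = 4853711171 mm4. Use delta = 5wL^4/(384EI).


Convert: L = 8.9 m = 8900 mm, Ec = 29.6 GPa = 29600 MPa
delta = 5 * 9.3 * 8900^4 / (384 * 29600 * 4853711171)
= 5.29 mm

5.29


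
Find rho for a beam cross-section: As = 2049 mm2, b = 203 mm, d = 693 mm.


rho = As / (b * d)
= 2049 / (203 * 693)
= 0.0146

0.0146


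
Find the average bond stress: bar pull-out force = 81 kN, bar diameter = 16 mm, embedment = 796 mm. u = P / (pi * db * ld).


u = P / (pi * db * ld)
= 81 * 1000 / (pi * 16 * 796)
= 2.024 MPa

2.024


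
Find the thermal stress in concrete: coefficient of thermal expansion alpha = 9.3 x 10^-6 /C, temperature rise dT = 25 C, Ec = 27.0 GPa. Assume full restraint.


sigma = alpha * dT * Ec
= 9.3e-6 * 25 * 27.0 * 1000
= 6.277 MPa

6.277


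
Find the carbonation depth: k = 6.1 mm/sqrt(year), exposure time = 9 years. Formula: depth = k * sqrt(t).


depth = k * sqrt(t)
= 6.1 * sqrt(9)
= 18.3 mm

18.3


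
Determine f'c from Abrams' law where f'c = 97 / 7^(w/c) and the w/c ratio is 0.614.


f'c = 97 / 7^0.614
= 97 / 3.303
= 29.37 MPa

29.37


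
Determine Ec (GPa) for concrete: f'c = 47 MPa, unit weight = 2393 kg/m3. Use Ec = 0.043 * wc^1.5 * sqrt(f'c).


Ec = 0.043 * 2393^1.5 * sqrt(47) / 1000
= 34.51 GPa

34.51


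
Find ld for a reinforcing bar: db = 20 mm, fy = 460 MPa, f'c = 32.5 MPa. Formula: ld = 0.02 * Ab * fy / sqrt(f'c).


Ab = pi * 20^2 / 4 = 314.159 mm2
ld = 0.02 * 314.159 * 460 / sqrt(32.5)
= 507.0 mm

507.0


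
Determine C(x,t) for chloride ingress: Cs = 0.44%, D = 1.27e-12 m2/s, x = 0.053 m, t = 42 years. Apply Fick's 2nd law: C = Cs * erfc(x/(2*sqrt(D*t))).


t_seconds = 42 * 365.25 * 24 * 3600 = 1325419200.0 s
arg = 0.053 / (2 * sqrt(1.27e-12 * 1325419200.0))
= 0.6459
erfc(0.6459) = 0.361
C = 0.44 * 0.361 = 0.1588%

0.1588


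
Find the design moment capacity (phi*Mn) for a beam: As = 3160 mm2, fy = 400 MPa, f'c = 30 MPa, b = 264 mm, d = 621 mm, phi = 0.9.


a = As * fy / (0.85 * f'c * b)
= 3160 * 400 / (0.85 * 30 * 264)
= 187.76 mm
Mn = As * fy * (d - a/2) / 10^6
= 666.2797 kN-m
phi*Mn = 0.9 * 666.2797 = 599.65 kN-m

599.65


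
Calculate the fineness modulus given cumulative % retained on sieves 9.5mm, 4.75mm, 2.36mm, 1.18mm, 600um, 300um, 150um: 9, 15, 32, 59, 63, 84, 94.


FM = sum(cumulative % retained) / 100
= 356 / 100
= 3.56

3.56


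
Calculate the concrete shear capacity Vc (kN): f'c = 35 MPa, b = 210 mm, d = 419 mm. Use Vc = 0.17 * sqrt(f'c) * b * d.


Vc = 0.17 * sqrt(35) * 210 * 419 / 1000
= 88.49 kN

88.49


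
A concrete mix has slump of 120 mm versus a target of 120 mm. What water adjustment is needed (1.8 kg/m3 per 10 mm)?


Difference = 120 - 120 = 0 mm
Water adjustment = 0 * 1.8 / 10 = 0.0 kg/m3

0.0
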